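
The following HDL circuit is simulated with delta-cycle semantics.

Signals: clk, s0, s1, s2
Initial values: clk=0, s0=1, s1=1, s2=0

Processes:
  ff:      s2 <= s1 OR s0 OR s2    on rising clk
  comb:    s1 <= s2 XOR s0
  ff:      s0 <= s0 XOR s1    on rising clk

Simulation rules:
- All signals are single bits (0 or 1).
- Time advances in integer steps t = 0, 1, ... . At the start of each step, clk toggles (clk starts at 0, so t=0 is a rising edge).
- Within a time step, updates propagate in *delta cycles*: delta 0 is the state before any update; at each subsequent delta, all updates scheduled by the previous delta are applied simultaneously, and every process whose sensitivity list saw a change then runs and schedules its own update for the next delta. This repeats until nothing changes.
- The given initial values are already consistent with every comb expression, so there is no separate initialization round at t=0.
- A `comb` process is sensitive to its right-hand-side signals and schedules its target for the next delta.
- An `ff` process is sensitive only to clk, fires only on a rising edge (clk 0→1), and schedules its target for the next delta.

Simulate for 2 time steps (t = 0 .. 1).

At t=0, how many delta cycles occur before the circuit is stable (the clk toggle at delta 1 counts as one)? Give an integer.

2

[bits: clk,s0,s1,s2]
t=0: Δ0=0110 Δ1=1110 Δ2=1011 | 2Δ
t=1: Δ0=1011 Δ1=0011 | 1Δ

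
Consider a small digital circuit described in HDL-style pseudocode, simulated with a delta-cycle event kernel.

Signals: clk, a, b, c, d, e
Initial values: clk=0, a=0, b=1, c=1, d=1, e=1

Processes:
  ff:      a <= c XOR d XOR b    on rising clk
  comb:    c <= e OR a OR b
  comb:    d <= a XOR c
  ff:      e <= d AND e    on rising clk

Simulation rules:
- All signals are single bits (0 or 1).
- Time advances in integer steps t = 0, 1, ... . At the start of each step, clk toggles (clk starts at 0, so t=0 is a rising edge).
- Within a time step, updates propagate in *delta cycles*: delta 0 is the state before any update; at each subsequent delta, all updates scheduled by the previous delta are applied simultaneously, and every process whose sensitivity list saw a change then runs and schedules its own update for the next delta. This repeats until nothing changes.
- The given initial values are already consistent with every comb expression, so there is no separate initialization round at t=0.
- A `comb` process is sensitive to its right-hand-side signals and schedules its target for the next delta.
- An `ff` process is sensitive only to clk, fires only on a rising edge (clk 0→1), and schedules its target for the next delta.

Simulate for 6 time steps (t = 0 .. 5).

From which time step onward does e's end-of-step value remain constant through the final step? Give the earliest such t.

2

[bits: a,e,clk,d,b,c]
t=0: Δ0=010111 Δ1=011111 Δ2=111111 Δ3=111011 | 3Δ
t=1: Δ0=111011 Δ1=110011 | 1Δ
t=2: Δ0=110011 Δ1=111011 Δ2=001011 Δ3=001111 | 3Δ
t=3: Δ0=001111 Δ1=000111 | 1Δ
t=4: Δ0=000111 Δ1=001111 Δ2=101111 Δ3=101011 | 3Δ
t=5: Δ0=101011 Δ1=100011 | 1Δ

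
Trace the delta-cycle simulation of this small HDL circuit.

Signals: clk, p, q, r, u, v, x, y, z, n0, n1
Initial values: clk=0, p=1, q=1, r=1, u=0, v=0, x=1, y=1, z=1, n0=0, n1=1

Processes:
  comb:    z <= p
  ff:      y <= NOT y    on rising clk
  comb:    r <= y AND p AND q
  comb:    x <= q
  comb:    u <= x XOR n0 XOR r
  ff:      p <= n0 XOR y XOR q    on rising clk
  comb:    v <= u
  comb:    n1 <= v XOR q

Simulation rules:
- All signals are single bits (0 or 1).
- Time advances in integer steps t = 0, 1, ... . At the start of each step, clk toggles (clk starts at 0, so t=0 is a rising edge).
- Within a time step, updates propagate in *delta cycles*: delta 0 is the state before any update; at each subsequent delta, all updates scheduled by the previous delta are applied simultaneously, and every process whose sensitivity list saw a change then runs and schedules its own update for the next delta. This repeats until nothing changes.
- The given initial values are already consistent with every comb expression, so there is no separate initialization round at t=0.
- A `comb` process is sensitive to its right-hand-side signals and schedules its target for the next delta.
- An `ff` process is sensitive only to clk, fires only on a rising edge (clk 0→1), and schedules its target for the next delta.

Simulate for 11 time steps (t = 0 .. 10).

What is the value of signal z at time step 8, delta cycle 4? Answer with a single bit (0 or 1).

0

t0.Δ0 clk=0 v=0 u=0 n0=0 q=1 r=1 p=1 x=1 y=1 z=1 n1=1
t0.Δ1 clk=1 v=0 u=0 n0=0 q=1 r=1 p=1 x=1 y=1 z=1 n1=1
t0.Δ2 clk=1 v=0 u=0 n0=0 q=1 r=1 p=0 x=1 y=0 z=1 n1=1
t0.Δ3 clk=1 v=0 u=0 n0=0 q=1 r=0 p=0 x=1 y=0 z=0 n1=1
t0.Δ4 clk=1 v=0 u=1 n0=0 q=1 r=0 p=0 x=1 y=0 z=0 n1=1
t0.Δ5 clk=1 v=1 u=1 n0=0 q=1 r=0 p=0 x=1 y=0 z=0 n1=1
t0.Δ6 clk=1 v=1 u=1 n0=0 q=1 r=0 p=0 x=1 y=0 z=0 n1=0
t1.Δ0 clk=1 v=1 u=1 n0=0 q=1 r=0 p=0 x=1 y=0 z=0 n1=0
t1.Δ1 clk=0 v=1 u=1 n0=0 q=1 r=0 p=0 x=1 y=0 z=0 n1=0
t2.Δ0 clk=0 v=1 u=1 n0=0 q=1 r=0 p=0 x=1 y=0 z=0 n1=0
t2.Δ1 clk=1 v=1 u=1 n0=0 q=1 r=0 p=0 x=1 y=0 z=0 n1=0
t2.Δ2 clk=1 v=1 u=1 n0=0 q=1 r=0 p=1 x=1 y=1 z=0 n1=0
t2.Δ3 clk=1 v=1 u=1 n0=0 q=1 r=1 p=1 x=1 y=1 z=1 n1=0
t2.Δ4 clk=1 v=1 u=0 n0=0 q=1 r=1 p=1 x=1 y=1 z=1 n1=0
t2.Δ5 clk=1 v=0 u=0 n0=0 q=1 r=1 p=1 x=1 y=1 z=1 n1=0
t2.Δ6 clk=1 v=0 u=0 n0=0 q=1 r=1 p=1 x=1 y=1 z=1 n1=1
t3.Δ0 clk=1 v=0 u=0 n0=0 q=1 r=1 p=1 x=1 y=1 z=1 n1=1
t3.Δ1 clk=0 v=0 u=0 n0=0 q=1 r=1 p=1 x=1 y=1 z=1 n1=1
t4.Δ0 clk=0 v=0 u=0 n0=0 q=1 r=1 p=1 x=1 y=1 z=1 n1=1
t4.Δ1 clk=1 v=0 u=0 n0=0 q=1 r=1 p=1 x=1 y=1 z=1 n1=1
t4.Δ2 clk=1 v=0 u=0 n0=0 q=1 r=1 p=0 x=1 y=0 z=1 n1=1
t4.Δ3 clk=1 v=0 u=0 n0=0 q=1 r=0 p=0 x=1 y=0 z=0 n1=1
t4.Δ4 clk=1 v=0 u=1 n0=0 q=1 r=0 p=0 x=1 y=0 z=0 n1=1
t4.Δ5 clk=1 v=1 u=1 n0=0 q=1 r=0 p=0 x=1 y=0 z=0 n1=1
t4.Δ6 clk=1 v=1 u=1 n0=0 q=1 r=0 p=0 x=1 y=0 z=0 n1=0
t5.Δ0 clk=1 v=1 u=1 n0=0 q=1 r=0 p=0 x=1 y=0 z=0 n1=0
t5.Δ1 clk=0 v=1 u=1 n0=0 q=1 r=0 p=0 x=1 y=0 z=0 n1=0
t6.Δ0 clk=0 v=1 u=1 n0=0 q=1 r=0 p=0 x=1 y=0 z=0 n1=0
t6.Δ1 clk=1 v=1 u=1 n0=0 q=1 r=0 p=0 x=1 y=0 z=0 n1=0
t6.Δ2 clk=1 v=1 u=1 n0=0 q=1 r=0 p=1 x=1 y=1 z=0 n1=0
t6.Δ3 clk=1 v=1 u=1 n0=0 q=1 r=1 p=1 x=1 y=1 z=1 n1=0
t6.Δ4 clk=1 v=1 u=0 n0=0 q=1 r=1 p=1 x=1 y=1 z=1 n1=0
t6.Δ5 clk=1 v=0 u=0 n0=0 q=1 r=1 p=1 x=1 y=1 z=1 n1=0
t6.Δ6 clk=1 v=0 u=0 n0=0 q=1 r=1 p=1 x=1 y=1 z=1 n1=1
t7.Δ0 clk=1 v=0 u=0 n0=0 q=1 r=1 p=1 x=1 y=1 z=1 n1=1
t7.Δ1 clk=0 v=0 u=0 n0=0 q=1 r=1 p=1 x=1 y=1 z=1 n1=1
t8.Δ0 clk=0 v=0 u=0 n0=0 q=1 r=1 p=1 x=1 y=1 z=1 n1=1
t8.Δ1 clk=1 v=0 u=0 n0=0 q=1 r=1 p=1 x=1 y=1 z=1 n1=1
t8.Δ2 clk=1 v=0 u=0 n0=0 q=1 r=1 p=0 x=1 y=0 z=1 n1=1
t8.Δ3 clk=1 v=0 u=0 n0=0 q=1 r=0 p=0 x=1 y=0 z=0 n1=1
t8.Δ4 clk=1 v=0 u=1 n0=0 q=1 r=0 p=0 x=1 y=0 z=0 n1=1
t8.Δ5 clk=1 v=1 u=1 n0=0 q=1 r=0 p=0 x=1 y=0 z=0 n1=1
t8.Δ6 clk=1 v=1 u=1 n0=0 q=1 r=0 p=0 x=1 y=0 z=0 n1=0
t9.Δ0 clk=1 v=1 u=1 n0=0 q=1 r=0 p=0 x=1 y=0 z=0 n1=0
t9.Δ1 clk=0 v=1 u=1 n0=0 q=1 r=0 p=0 x=1 y=0 z=0 n1=0
t10.Δ0 clk=0 v=1 u=1 n0=0 q=1 r=0 p=0 x=1 y=0 z=0 n1=0
t10.Δ1 clk=1 v=1 u=1 n0=0 q=1 r=0 p=0 x=1 y=0 z=0 n1=0
t10.Δ2 clk=1 v=1 u=1 n0=0 q=1 r=0 p=1 x=1 y=1 z=0 n1=0
t10.Δ3 clk=1 v=1 u=1 n0=0 q=1 r=1 p=1 x=1 y=1 z=1 n1=0
t10.Δ4 clk=1 v=1 u=0 n0=0 q=1 r=1 p=1 x=1 y=1 z=1 n1=0
t10.Δ5 clk=1 v=0 u=0 n0=0 q=1 r=1 p=1 x=1 y=1 z=1 n1=0
t10.Δ6 clk=1 v=0 u=0 n0=0 q=1 r=1 p=1 x=1 y=1 z=1 n1=1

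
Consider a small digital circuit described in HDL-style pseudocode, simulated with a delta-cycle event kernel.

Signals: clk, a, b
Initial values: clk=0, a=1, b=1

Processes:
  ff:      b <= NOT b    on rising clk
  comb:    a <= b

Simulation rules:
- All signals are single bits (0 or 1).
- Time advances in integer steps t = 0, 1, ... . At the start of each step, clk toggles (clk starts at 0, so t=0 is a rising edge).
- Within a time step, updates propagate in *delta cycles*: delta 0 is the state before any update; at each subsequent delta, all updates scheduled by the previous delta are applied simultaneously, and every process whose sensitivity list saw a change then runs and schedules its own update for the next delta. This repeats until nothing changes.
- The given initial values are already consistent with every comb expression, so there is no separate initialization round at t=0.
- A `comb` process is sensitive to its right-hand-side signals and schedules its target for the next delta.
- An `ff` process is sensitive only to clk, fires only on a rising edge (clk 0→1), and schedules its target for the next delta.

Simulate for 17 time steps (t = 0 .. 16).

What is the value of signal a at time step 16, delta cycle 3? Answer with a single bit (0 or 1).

[bits: clk,a,b]
t=0: Δ0=011 Δ1=111 Δ2=110 Δ3=100 | 3Δ
t=1: Δ0=100 Δ1=000 | 1Δ
t=2: Δ0=000 Δ1=100 Δ2=101 Δ3=111 | 3Δ
t=3: Δ0=111 Δ1=011 | 1Δ
t=4: Δ0=011 Δ1=111 Δ2=110 Δ3=100 | 3Δ
t=5: Δ0=100 Δ1=000 | 1Δ
t=6: Δ0=000 Δ1=100 Δ2=101 Δ3=111 | 3Δ
t=7: Δ0=111 Δ1=011 | 1Δ
t=8: Δ0=011 Δ1=111 Δ2=110 Δ3=100 | 3Δ
t=9: Δ0=100 Δ1=000 | 1Δ
t=10: Δ0=000 Δ1=100 Δ2=101 Δ3=111 | 3Δ
t=11: Δ0=111 Δ1=011 | 1Δ
t=12: Δ0=011 Δ1=111 Δ2=110 Δ3=100 | 3Δ
t=13: Δ0=100 Δ1=000 | 1Δ
t=14: Δ0=000 Δ1=100 Δ2=101 Δ3=111 | 3Δ
t=15: Δ0=111 Δ1=011 | 1Δ
t=16: Δ0=011 Δ1=111 Δ2=110 Δ3=100 | 3Δ

0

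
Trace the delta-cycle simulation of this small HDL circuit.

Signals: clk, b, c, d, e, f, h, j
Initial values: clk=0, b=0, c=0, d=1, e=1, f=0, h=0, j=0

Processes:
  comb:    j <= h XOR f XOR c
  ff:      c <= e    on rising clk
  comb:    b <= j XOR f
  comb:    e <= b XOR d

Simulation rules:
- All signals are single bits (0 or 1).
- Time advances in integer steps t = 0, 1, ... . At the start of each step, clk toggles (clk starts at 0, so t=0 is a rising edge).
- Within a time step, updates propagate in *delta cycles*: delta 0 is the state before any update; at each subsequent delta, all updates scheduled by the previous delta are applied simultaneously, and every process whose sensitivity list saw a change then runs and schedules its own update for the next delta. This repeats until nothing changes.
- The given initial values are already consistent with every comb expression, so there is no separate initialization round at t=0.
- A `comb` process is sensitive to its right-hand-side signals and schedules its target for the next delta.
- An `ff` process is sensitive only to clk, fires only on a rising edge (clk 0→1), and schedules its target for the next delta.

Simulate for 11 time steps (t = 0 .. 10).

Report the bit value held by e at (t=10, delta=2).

t=0 Δ0: d=1 f=0 clk=0 b=0 e=1 j=0 c=0 h=0
  Δ1: clk:0→1
  Δ2: c:0→1
  Δ3: j:0→1
  Δ4: b:0→1
  Δ5: e:1→0
  (5Δ to stable)
t=1 Δ0: d=1 f=0 clk=1 b=1 e=0 j=1 c=1 h=0
  Δ1: clk:1→0
  (1Δ to stable)
t=2 Δ0: d=1 f=0 clk=0 b=1 e=0 j=1 c=1 h=0
  Δ1: clk:0→1
  Δ2: c:1→0
  Δ3: j:1→0
  Δ4: b:1→0
  Δ5: e:0→1
  (5Δ to stable)
t=3 Δ0: d=1 f=0 clk=1 b=0 e=1 j=0 c=0 h=0
  Δ1: clk:1→0
  (1Δ to stable)
t=4 Δ0: d=1 f=0 clk=0 b=0 e=1 j=0 c=0 h=0
  Δ1: clk:0→1
  Δ2: c:0→1
  Δ3: j:0→1
  Δ4: b:0→1
  Δ5: e:1→0
  (5Δ to stable)
t=5 Δ0: d=1 f=0 clk=1 b=1 e=0 j=1 c=1 h=0
  Δ1: clk:1→0
  (1Δ to stable)
t=6 Δ0: d=1 f=0 clk=0 b=1 e=0 j=1 c=1 h=0
  Δ1: clk:0→1
  Δ2: c:1→0
  Δ3: j:1→0
  Δ4: b:1→0
  Δ5: e:0→1
  (5Δ to stable)
t=7 Δ0: d=1 f=0 clk=1 b=0 e=1 j=0 c=0 h=0
  Δ1: clk:1→0
  (1Δ to stable)
t=8 Δ0: d=1 f=0 clk=0 b=0 e=1 j=0 c=0 h=0
  Δ1: clk:0→1
  Δ2: c:0→1
  Δ3: j:0→1
  Δ4: b:0→1
  Δ5: e:1→0
  (5Δ to stable)
t=9 Δ0: d=1 f=0 clk=1 b=1 e=0 j=1 c=1 h=0
  Δ1: clk:1→0
  (1Δ to stable)
t=10 Δ0: d=1 f=0 clk=0 b=1 e=0 j=1 c=1 h=0
  Δ1: clk:0→1
  Δ2: c:1→0
  Δ3: j:1→0
  Δ4: b:1→0
  Δ5: e:0→1
  (5Δ to stable)

0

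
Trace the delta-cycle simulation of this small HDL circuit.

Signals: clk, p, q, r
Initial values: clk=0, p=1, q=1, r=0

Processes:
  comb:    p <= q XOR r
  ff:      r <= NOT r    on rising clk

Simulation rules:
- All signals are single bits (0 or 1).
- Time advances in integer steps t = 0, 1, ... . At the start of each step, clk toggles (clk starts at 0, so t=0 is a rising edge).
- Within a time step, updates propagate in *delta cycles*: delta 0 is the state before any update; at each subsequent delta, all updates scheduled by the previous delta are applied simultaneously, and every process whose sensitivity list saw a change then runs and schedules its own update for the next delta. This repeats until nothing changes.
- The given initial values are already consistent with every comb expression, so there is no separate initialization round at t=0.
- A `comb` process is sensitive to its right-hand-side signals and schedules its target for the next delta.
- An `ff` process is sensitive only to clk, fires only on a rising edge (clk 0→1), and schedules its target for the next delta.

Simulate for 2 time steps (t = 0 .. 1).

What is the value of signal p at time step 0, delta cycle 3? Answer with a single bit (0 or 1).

0

t=0 Δ0: clk=0 q=1 p=1 r=0
  Δ1: clk:0→1
  Δ2: r:0→1
  Δ3: p:1→0
  (3Δ to stable)
t=1 Δ0: clk=1 q=1 p=0 r=1
  Δ1: clk:1→0
  (1Δ to stable)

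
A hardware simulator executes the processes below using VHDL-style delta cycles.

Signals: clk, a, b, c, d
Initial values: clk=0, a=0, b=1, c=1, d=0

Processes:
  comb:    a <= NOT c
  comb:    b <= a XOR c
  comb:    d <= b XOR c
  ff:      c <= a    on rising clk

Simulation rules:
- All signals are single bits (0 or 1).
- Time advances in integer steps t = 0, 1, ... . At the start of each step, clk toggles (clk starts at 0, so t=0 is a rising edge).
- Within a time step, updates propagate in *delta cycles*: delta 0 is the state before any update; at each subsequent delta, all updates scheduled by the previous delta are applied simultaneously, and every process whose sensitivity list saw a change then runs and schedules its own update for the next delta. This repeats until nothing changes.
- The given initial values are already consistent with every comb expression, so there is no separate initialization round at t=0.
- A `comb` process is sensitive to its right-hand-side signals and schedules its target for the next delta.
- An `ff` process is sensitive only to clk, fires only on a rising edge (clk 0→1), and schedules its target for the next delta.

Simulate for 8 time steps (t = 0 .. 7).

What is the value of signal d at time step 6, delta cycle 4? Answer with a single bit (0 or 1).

1

t=0 Δ0: clk=0 b=1 c=1 a=0 d=0
  Δ1: clk:0→1
  Δ2: c:1→0
  Δ3: b:1→0, a:0→1, d:0→1
  Δ4: b:0→1, d:1→0
  Δ5: d:0→1
  (5Δ to stable)
t=1 Δ0: clk=1 b=1 c=0 a=1 d=1
  Δ1: clk:1→0
  (1Δ to stable)
t=2 Δ0: clk=0 b=1 c=0 a=1 d=1
  Δ1: clk:0→1
  Δ2: c:0→1
  Δ3: b:1→0, a:1→0, d:1→0
  Δ4: b:0→1, d:0→1
  Δ5: d:1→0
  (5Δ to stable)
t=3 Δ0: clk=1 b=1 c=1 a=0 d=0
  Δ1: clk:1→0
  (1Δ to stable)
t=4 Δ0: clk=0 b=1 c=1 a=0 d=0
  Δ1: clk:0→1
  Δ2: c:1→0
  Δ3: b:1→0, a:0→1, d:0→1
  Δ4: b:0→1, d:1→0
  Δ5: d:0→1
  (5Δ to stable)
t=5 Δ0: clk=1 b=1 c=0 a=1 d=1
  Δ1: clk:1→0
  (1Δ to stable)
t=6 Δ0: clk=0 b=1 c=0 a=1 d=1
  Δ1: clk:0→1
  Δ2: c:0→1
  Δ3: b:1→0, a:1→0, d:1→0
  Δ4: b:0→1, d:0→1
  Δ5: d:1→0
  (5Δ to stable)
t=7 Δ0: clk=1 b=1 c=1 a=0 d=0
  Δ1: clk:1→0
  (1Δ to stable)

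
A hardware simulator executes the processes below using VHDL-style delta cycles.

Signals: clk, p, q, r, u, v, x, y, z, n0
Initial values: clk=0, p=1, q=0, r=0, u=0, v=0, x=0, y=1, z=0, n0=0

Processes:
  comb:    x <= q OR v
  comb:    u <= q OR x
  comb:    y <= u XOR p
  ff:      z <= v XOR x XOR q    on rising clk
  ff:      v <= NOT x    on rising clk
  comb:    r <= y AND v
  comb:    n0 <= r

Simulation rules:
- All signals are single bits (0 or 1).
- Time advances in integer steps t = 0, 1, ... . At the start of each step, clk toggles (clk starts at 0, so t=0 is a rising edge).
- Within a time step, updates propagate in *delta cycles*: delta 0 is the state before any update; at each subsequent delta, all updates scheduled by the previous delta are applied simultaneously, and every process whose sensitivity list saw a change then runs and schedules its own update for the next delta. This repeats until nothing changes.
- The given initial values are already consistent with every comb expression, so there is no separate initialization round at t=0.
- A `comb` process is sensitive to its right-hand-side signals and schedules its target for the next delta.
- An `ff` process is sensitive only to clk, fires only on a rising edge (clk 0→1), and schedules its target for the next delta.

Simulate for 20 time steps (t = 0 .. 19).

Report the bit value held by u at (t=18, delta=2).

[bits: z,clk,r,q,y,v,p,n0,u,x]
t=0: Δ0=0000101000 Δ1=0100101000 Δ2=0100111000 Δ3=0110111001 Δ4=0110111111 Δ5=0110011111 Δ6=0100011111 Δ7=0100011011 | 7Δ
t=1: Δ0=0100011011 Δ1=0000011011 | 1Δ
t=2: Δ0=0000011011 Δ1=0100011011 Δ2=0100001011 Δ3=0100001010 Δ4=0100001000 Δ5=0100101000 | 5Δ
t=3: Δ0=0100101000 Δ1=0000101000 | 1Δ
t=4: Δ0=0000101000 Δ1=0100101000 Δ2=0100111000 Δ3=0110111001 Δ4=0110111111 Δ5=0110011111 Δ6=0100011111 Δ7=0100011011 | 7Δ
t=5: Δ0=0100011011 Δ1=0000011011 | 1Δ
t=6: Δ0=0000011011 Δ1=0100011011 Δ2=0100001011 Δ3=0100001010 Δ4=0100001000 Δ5=0100101000 | 5Δ
t=7: Δ0=0100101000 Δ1=0000101000 | 1Δ
t=8: Δ0=0000101000 Δ1=0100101000 Δ2=0100111000 Δ3=0110111001 Δ4=0110111111 Δ5=0110011111 Δ6=0100011111 Δ7=0100011011 | 7Δ
t=9: Δ0=0100011011 Δ1=0000011011 | 1Δ
t=10: Δ0=0000011011 Δ1=0100011011 Δ2=0100001011 Δ3=0100001010 Δ4=0100001000 Δ5=0100101000 | 5Δ
t=11: Δ0=0100101000 Δ1=0000101000 | 1Δ
t=12: Δ0=0000101000 Δ1=0100101000 Δ2=0100111000 Δ3=0110111001 Δ4=0110111111 Δ5=0110011111 Δ6=0100011111 Δ7=0100011011 | 7Δ
t=13: Δ0=0100011011 Δ1=0000011011 | 1Δ
t=14: Δ0=0000011011 Δ1=0100011011 Δ2=0100001011 Δ3=0100001010 Δ4=0100001000 Δ5=0100101000 | 5Δ
t=15: Δ0=0100101000 Δ1=0000101000 | 1Δ
t=16: Δ0=0000101000 Δ1=0100101000 Δ2=0100111000 Δ3=0110111001 Δ4=0110111111 Δ5=0110011111 Δ6=0100011111 Δ7=0100011011 | 7Δ
t=17: Δ0=0100011011 Δ1=0000011011 | 1Δ
t=18: Δ0=0000011011 Δ1=0100011011 Δ2=0100001011 Δ3=0100001010 Δ4=0100001000 Δ5=0100101000 | 5Δ
t=19: Δ0=0100101000 Δ1=0000101000 | 1Δ

1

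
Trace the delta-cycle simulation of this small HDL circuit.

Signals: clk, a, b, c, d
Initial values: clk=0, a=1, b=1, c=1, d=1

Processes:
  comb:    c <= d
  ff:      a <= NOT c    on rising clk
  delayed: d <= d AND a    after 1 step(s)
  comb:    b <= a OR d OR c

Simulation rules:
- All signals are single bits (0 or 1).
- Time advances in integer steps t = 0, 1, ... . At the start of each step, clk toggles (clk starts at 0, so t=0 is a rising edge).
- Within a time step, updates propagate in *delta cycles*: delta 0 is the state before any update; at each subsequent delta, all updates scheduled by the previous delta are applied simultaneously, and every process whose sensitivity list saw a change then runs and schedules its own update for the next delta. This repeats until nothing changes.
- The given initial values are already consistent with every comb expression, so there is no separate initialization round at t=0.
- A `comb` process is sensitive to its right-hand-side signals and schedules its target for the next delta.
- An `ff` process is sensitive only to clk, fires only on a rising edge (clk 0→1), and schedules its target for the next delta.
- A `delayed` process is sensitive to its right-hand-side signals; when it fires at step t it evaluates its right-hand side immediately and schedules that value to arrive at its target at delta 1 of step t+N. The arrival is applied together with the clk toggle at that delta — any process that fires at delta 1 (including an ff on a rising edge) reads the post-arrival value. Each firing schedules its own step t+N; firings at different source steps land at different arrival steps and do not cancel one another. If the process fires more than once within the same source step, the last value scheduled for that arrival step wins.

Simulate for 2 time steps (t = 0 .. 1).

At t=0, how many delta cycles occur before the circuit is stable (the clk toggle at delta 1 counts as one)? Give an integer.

[bits: b,c,a,d,clk]
t=0: Δ0=11110 Δ1=11111 Δ2=11011 | 2Δ
t=1: Δ0=11011 Δ1=11000 Δ2=10000 Δ3=00000 | 3Δ

2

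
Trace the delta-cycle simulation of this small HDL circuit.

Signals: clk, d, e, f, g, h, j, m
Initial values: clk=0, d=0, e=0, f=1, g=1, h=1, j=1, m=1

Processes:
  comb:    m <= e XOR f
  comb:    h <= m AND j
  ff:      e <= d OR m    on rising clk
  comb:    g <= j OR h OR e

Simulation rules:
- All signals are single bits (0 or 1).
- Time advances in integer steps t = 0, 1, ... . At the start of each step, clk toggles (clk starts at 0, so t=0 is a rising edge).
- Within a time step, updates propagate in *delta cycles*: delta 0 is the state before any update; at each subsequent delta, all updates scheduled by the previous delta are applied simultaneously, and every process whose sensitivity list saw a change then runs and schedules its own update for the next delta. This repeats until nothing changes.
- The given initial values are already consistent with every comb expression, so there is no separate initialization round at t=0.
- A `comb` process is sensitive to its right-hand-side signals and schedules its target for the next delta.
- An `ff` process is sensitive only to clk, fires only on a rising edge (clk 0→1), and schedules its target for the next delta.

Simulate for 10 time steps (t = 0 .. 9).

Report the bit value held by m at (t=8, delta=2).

1

t0.Δ0 f=1 h=1 e=0 d=0 j=1 m=1 clk=0 g=1
t0.Δ1 f=1 h=1 e=0 d=0 j=1 m=1 clk=1 g=1
t0.Δ2 f=1 h=1 e=1 d=0 j=1 m=1 clk=1 g=1
t0.Δ3 f=1 h=1 e=1 d=0 j=1 m=0 clk=1 g=1
t0.Δ4 f=1 h=0 e=1 d=0 j=1 m=0 clk=1 g=1
t1.Δ0 f=1 h=0 e=1 d=0 j=1 m=0 clk=1 g=1
t1.Δ1 f=1 h=0 e=1 d=0 j=1 m=0 clk=0 g=1
t2.Δ0 f=1 h=0 e=1 d=0 j=1 m=0 clk=0 g=1
t2.Δ1 f=1 h=0 e=1 d=0 j=1 m=0 clk=1 g=1
t2.Δ2 f=1 h=0 e=0 d=0 j=1 m=0 clk=1 g=1
t2.Δ3 f=1 h=0 e=0 d=0 j=1 m=1 clk=1 g=1
t2.Δ4 f=1 h=1 e=0 d=0 j=1 m=1 clk=1 g=1
t3.Δ0 f=1 h=1 e=0 d=0 j=1 m=1 clk=1 g=1
t3.Δ1 f=1 h=1 e=0 d=0 j=1 m=1 clk=0 g=1
t4.Δ0 f=1 h=1 e=0 d=0 j=1 m=1 clk=0 g=1
t4.Δ1 f=1 h=1 e=0 d=0 j=1 m=1 clk=1 g=1
t4.Δ2 f=1 h=1 e=1 d=0 j=1 m=1 clk=1 g=1
t4.Δ3 f=1 h=1 e=1 d=0 j=1 m=0 clk=1 g=1
t4.Δ4 f=1 h=0 e=1 d=0 j=1 m=0 clk=1 g=1
t5.Δ0 f=1 h=0 e=1 d=0 j=1 m=0 clk=1 g=1
t5.Δ1 f=1 h=0 e=1 d=0 j=1 m=0 clk=0 g=1
t6.Δ0 f=1 h=0 e=1 d=0 j=1 m=0 clk=0 g=1
t6.Δ1 f=1 h=0 e=1 d=0 j=1 m=0 clk=1 g=1
t6.Δ2 f=1 h=0 e=0 d=0 j=1 m=0 clk=1 g=1
t6.Δ3 f=1 h=0 e=0 d=0 j=1 m=1 clk=1 g=1
t6.Δ4 f=1 h=1 e=0 d=0 j=1 m=1 clk=1 g=1
t7.Δ0 f=1 h=1 e=0 d=0 j=1 m=1 clk=1 g=1
t7.Δ1 f=1 h=1 e=0 d=0 j=1 m=1 clk=0 g=1
t8.Δ0 f=1 h=1 e=0 d=0 j=1 m=1 clk=0 g=1
t8.Δ1 f=1 h=1 e=0 d=0 j=1 m=1 clk=1 g=1
t8.Δ2 f=1 h=1 e=1 d=0 j=1 m=1 clk=1 g=1
t8.Δ3 f=1 h=1 e=1 d=0 j=1 m=0 clk=1 g=1
t8.Δ4 f=1 h=0 e=1 d=0 j=1 m=0 clk=1 g=1
t9.Δ0 f=1 h=0 e=1 d=0 j=1 m=0 clk=1 g=1
t9.Δ1 f=1 h=0 e=1 d=0 j=1 m=0 clk=0 g=1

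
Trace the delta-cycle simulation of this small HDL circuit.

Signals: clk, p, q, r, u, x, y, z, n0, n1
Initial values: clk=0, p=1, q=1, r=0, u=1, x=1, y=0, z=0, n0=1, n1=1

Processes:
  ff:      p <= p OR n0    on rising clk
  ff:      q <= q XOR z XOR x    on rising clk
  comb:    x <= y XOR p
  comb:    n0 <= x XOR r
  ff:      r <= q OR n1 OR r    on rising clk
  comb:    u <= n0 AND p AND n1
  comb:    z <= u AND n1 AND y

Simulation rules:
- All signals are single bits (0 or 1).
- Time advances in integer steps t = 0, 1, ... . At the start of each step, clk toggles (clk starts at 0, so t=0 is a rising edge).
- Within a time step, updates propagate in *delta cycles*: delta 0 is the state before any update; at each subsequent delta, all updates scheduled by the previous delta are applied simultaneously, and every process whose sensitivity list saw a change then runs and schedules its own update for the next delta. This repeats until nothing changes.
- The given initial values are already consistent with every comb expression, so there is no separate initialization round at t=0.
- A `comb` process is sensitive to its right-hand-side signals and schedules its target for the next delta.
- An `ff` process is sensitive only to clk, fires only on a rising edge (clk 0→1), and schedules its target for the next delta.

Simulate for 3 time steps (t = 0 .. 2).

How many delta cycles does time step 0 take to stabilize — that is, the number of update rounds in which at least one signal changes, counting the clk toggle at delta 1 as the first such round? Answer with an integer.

4

t=0 Δ0: n1=1 p=1 n0=1 r=0 z=0 clk=0 y=0 x=1 q=1 u=1
  Δ1: clk:0→1
  Δ2: r:0→1, q:1→0
  Δ3: n0:1→0
  Δ4: u:1→0
  (4Δ to stable)
t=1 Δ0: n1=1 p=1 n0=0 r=1 z=0 clk=1 y=0 x=1 q=0 u=0
  Δ1: clk:1→0
  (1Δ to stable)
t=2 Δ0: n1=1 p=1 n0=0 r=1 z=0 clk=0 y=0 x=1 q=0 u=0
  Δ1: clk:0→1
  Δ2: q:0→1
  (2Δ to stable)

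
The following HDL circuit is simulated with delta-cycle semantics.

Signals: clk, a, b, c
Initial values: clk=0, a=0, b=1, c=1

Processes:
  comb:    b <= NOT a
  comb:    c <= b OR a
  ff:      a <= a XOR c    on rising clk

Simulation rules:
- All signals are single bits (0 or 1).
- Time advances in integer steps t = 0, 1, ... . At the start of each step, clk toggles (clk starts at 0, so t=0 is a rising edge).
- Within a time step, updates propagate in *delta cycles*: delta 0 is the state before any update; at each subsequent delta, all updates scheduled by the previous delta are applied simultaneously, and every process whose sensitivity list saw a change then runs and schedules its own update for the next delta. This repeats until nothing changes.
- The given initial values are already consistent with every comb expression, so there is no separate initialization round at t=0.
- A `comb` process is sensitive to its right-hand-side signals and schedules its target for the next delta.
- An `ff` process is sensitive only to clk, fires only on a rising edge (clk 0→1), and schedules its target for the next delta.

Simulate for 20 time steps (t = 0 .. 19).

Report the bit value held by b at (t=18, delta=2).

0

t=0 Δ0: c=1 b=1 clk=0 a=0
  Δ1: clk:0→1
  Δ2: a:0→1
  Δ3: b:1→0
  (3Δ to stable)
t=1 Δ0: c=1 b=0 clk=1 a=1
  Δ1: clk:1→0
  (1Δ to stable)
t=2 Δ0: c=1 b=0 clk=0 a=1
  Δ1: clk:0→1
  Δ2: a:1→0
  Δ3: c:1→0, b:0→1
  Δ4: c:0→1
  (4Δ to stable)
t=3 Δ0: c=1 b=1 clk=1 a=0
  Δ1: clk:1→0
  (1Δ to stable)
t=4 Δ0: c=1 b=1 clk=0 a=0
  Δ1: clk:0→1
  Δ2: a:0→1
  Δ3: b:1→0
  (3Δ to stable)
t=5 Δ0: c=1 b=0 clk=1 a=1
  Δ1: clk:1→0
  (1Δ to stable)
t=6 Δ0: c=1 b=0 clk=0 a=1
  Δ1: clk:0→1
  Δ2: a:1→0
  Δ3: c:1→0, b:0→1
  Δ4: c:0→1
  (4Δ to stable)
t=7 Δ0: c=1 b=1 clk=1 a=0
  Δ1: clk:1→0
  (1Δ to stable)
t=8 Δ0: c=1 b=1 clk=0 a=0
  Δ1: clk:0→1
  Δ2: a:0→1
  Δ3: b:1→0
  (3Δ to stable)
t=9 Δ0: c=1 b=0 clk=1 a=1
  Δ1: clk:1→0
  (1Δ to stable)
t=10 Δ0: c=1 b=0 clk=0 a=1
  Δ1: clk:0→1
  Δ2: a:1→0
  Δ3: c:1→0, b:0→1
  Δ4: c:0→1
  (4Δ to stable)
t=11 Δ0: c=1 b=1 clk=1 a=0
  Δ1: clk:1→0
  (1Δ to stable)
t=12 Δ0: c=1 b=1 clk=0 a=0
  Δ1: clk:0→1
  Δ2: a:0→1
  Δ3: b:1→0
  (3Δ to stable)
t=13 Δ0: c=1 b=0 clk=1 a=1
  Δ1: clk:1→0
  (1Δ to stable)
t=14 Δ0: c=1 b=0 clk=0 a=1
  Δ1: clk:0→1
  Δ2: a:1→0
  Δ3: c:1→0, b:0→1
  Δ4: c:0→1
  (4Δ to stable)
t=15 Δ0: c=1 b=1 clk=1 a=0
  Δ1: clk:1→0
  (1Δ to stable)
t=16 Δ0: c=1 b=1 clk=0 a=0
  Δ1: clk:0→1
  Δ2: a:0→1
  Δ3: b:1→0
  (3Δ to stable)
t=17 Δ0: c=1 b=0 clk=1 a=1
  Δ1: clk:1→0
  (1Δ to stable)
t=18 Δ0: c=1 b=0 clk=0 a=1
  Δ1: clk:0→1
  Δ2: a:1→0
  Δ3: c:1→0, b:0→1
  Δ4: c:0→1
  (4Δ to stable)
t=19 Δ0: c=1 b=1 clk=1 a=0
  Δ1: clk:1→0
  (1Δ to stable)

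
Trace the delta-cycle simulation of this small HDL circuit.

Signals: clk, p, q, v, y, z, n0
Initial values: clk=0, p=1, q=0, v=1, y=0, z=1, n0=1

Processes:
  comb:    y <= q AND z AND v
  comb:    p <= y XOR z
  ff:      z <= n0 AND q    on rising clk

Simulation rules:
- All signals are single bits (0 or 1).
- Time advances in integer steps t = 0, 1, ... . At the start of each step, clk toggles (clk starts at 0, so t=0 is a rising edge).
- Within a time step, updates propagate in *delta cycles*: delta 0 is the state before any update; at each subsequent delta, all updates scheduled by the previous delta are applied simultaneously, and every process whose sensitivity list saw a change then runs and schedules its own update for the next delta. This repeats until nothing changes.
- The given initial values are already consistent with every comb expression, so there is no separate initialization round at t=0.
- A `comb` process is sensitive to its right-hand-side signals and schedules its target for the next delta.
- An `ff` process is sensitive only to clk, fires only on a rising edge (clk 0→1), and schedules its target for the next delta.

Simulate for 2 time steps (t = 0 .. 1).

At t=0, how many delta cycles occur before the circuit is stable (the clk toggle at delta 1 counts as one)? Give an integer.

3

t=0 Δ0: clk=0 n0=1 p=1 y=0 z=1 v=1 q=0
  Δ1: clk:0→1
  Δ2: z:1→0
  Δ3: p:1→0
  (3Δ to stable)
t=1 Δ0: clk=1 n0=1 p=0 y=0 z=0 v=1 q=0
  Δ1: clk:1→0
  (1Δ to stable)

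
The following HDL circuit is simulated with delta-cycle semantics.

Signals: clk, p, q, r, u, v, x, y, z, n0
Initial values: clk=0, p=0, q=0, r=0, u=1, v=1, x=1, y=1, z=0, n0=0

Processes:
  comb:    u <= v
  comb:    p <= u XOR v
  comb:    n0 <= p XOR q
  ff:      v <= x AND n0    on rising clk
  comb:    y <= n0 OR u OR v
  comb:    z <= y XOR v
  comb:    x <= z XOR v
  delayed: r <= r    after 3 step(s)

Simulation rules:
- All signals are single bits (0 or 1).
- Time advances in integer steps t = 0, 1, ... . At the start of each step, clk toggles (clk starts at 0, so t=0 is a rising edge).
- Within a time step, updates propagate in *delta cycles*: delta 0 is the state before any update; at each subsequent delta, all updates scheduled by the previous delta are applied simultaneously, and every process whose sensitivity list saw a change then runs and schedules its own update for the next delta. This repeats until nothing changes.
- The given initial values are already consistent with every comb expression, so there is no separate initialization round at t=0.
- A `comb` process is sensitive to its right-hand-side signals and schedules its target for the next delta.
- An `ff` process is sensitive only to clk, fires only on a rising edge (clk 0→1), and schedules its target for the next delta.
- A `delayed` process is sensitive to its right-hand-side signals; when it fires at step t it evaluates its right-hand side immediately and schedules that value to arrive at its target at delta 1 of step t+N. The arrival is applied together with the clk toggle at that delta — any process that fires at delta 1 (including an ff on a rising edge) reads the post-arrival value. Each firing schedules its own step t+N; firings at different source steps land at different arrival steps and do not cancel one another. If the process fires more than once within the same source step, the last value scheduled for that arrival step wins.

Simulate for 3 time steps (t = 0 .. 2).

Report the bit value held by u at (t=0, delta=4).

0

t0.Δ0 r=0 p=0 n0=0 clk=0 y=1 v=1 z=0 x=1 q=0 u=1
t0.Δ1 r=0 p=0 n0=0 clk=1 y=1 v=1 z=0 x=1 q=0 u=1
t0.Δ2 r=0 p=0 n0=0 clk=1 y=1 v=0 z=0 x=1 q=0 u=1
t0.Δ3 r=0 p=1 n0=0 clk=1 y=1 v=0 z=1 x=0 q=0 u=0
t0.Δ4 r=0 p=0 n0=1 clk=1 y=0 v=0 z=1 x=1 q=0 u=0
t0.Δ5 r=0 p=0 n0=0 clk=1 y=1 v=0 z=0 x=1 q=0 u=0
t0.Δ6 r=0 p=0 n0=0 clk=1 y=0 v=0 z=1 x=0 q=0 u=0
t0.Δ7 r=0 p=0 n0=0 clk=1 y=0 v=0 z=0 x=1 q=0 u=0
t0.Δ8 r=0 p=0 n0=0 clk=1 y=0 v=0 z=0 x=0 q=0 u=0
t1.Δ0 r=0 p=0 n0=0 clk=1 y=0 v=0 z=0 x=0 q=0 u=0
t1.Δ1 r=0 p=0 n0=0 clk=0 y=0 v=0 z=0 x=0 q=0 u=0
t2.Δ0 r=0 p=0 n0=0 clk=0 y=0 v=0 z=0 x=0 q=0 u=0
t2.Δ1 r=0 p=0 n0=0 clk=1 y=0 v=0 z=0 x=0 q=0 u=0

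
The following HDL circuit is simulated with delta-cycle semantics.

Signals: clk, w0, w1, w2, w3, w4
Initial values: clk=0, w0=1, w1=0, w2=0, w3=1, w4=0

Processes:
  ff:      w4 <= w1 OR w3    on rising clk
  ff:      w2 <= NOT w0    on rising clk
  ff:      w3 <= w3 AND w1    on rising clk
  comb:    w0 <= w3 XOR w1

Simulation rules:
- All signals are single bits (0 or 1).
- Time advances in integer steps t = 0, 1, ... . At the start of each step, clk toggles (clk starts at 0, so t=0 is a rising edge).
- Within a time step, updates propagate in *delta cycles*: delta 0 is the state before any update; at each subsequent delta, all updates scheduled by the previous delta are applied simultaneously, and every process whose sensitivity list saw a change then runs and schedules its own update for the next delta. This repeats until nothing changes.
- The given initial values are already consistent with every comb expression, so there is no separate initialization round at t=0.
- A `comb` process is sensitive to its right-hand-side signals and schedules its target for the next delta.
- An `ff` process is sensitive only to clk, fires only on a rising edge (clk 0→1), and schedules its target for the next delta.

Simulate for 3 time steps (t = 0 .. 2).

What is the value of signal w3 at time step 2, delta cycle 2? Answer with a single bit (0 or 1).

0

t=0 Δ0: w4=0 w2=0 w1=0 w0=1 w3=1 clk=0
  Δ1: clk:0→1
  Δ2: w4:0→1, w3:1→0
  Δ3: w0:1→0
  (3Δ to stable)
t=1 Δ0: w4=1 w2=0 w1=0 w0=0 w3=0 clk=1
  Δ1: clk:1→0
  (1Δ to stable)
t=2 Δ0: w4=1 w2=0 w1=0 w0=0 w3=0 clk=0
  Δ1: clk:0→1
  Δ2: w4:1→0, w2:0→1
  (2Δ to stable)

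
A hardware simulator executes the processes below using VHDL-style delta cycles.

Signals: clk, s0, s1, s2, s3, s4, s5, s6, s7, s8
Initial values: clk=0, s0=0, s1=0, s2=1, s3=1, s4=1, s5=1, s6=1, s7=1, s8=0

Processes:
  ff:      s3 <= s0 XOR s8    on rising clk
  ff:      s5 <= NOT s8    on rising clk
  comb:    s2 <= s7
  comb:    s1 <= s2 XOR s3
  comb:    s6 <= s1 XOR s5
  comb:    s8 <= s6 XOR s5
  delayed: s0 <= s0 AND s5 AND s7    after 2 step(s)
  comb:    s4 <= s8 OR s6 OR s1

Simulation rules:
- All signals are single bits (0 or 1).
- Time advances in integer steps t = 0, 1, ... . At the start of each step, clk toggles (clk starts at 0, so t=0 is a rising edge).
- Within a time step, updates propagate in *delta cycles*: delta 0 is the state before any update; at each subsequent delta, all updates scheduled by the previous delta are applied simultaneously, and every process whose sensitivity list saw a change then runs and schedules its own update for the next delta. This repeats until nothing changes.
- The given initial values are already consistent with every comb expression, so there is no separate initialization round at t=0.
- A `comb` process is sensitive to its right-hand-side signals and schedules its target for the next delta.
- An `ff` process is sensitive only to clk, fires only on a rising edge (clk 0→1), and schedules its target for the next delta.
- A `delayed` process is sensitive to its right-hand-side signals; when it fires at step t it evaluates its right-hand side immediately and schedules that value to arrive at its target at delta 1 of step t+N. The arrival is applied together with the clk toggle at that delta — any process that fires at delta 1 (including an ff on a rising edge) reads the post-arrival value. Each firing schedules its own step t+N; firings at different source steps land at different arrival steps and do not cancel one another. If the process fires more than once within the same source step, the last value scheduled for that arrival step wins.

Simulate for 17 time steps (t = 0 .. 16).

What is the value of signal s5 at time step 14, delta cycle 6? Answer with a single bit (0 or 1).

0

t=0 Δ0: s6=1 s7=1 s4=1 s0=0 s2=1 clk=0 s1=0 s3=1 s5=1 s8=0
  Δ1: clk:0→1
  Δ2: s3:1→0
  Δ3: s1:0→1
  Δ4: s6:1→0
  Δ5: s8:0→1
  (5Δ to stable)
t=1 Δ0: s6=0 s7=1 s4=1 s0=0 s2=1 clk=1 s1=1 s3=0 s5=1 s8=1
  Δ1: clk:1→0
  (1Δ to stable)
t=2 Δ0: s6=0 s7=1 s4=1 s0=0 s2=1 clk=0 s1=1 s3=0 s5=1 s8=1
  Δ1: clk:0→1
  Δ2: s3:0→1, s5:1→0
  Δ3: s6:0→1, s1:1→0, s8:1→0
  Δ4: s6:1→0, s8:0→1
  Δ5: s8:1→0
  Δ6: s4:1→0
  (6Δ to stable)
t=3 Δ0: s6=0 s7=1 s4=0 s0=0 s2=1 clk=1 s1=0 s3=1 s5=0 s8=0
  Δ1: clk:1→0
  (1Δ to stable)
t=4 Δ0: s6=0 s7=1 s4=0 s0=0 s2=1 clk=0 s1=0 s3=1 s5=0 s8=0
  Δ1: clk:0→1
  Δ2: s3:1→0, s5:0→1
  Δ3: s6:0→1, s1:0→1, s8:0→1
  Δ4: s6:1→0, s4:0→1, s8:1→0
  Δ5: s8:0→1
  (5Δ to stable)
t=5 Δ0: s6=0 s7=1 s4=1 s0=0 s2=1 clk=1 s1=1 s3=0 s5=1 s8=1
  Δ1: clk:1→0
  (1Δ to stable)
t=6 Δ0: s6=0 s7=1 s4=1 s0=0 s2=1 clk=0 s1=1 s3=0 s5=1 s8=1
  Δ1: clk:0→1
  Δ2: s3:0→1, s5:1→0
  Δ3: s6:0→1, s1:1→0, s8:1→0
  Δ4: s6:1→0, s8:0→1
  Δ5: s8:1→0
  Δ6: s4:1→0
  (6Δ to stable)
t=7 Δ0: s6=0 s7=1 s4=0 s0=0 s2=1 clk=1 s1=0 s3=1 s5=0 s8=0
  Δ1: clk:1→0
  (1Δ to stable)
t=8 Δ0: s6=0 s7=1 s4=0 s0=0 s2=1 clk=0 s1=0 s3=1 s5=0 s8=0
  Δ1: clk:0→1
  Δ2: s3:1→0, s5:0→1
  Δ3: s6:0→1, s1:0→1, s8:0→1
  Δ4: s6:1→0, s4:0→1, s8:1→0
  Δ5: s8:0→1
  (5Δ to stable)
t=9 Δ0: s6=0 s7=1 s4=1 s0=0 s2=1 clk=1 s1=1 s3=0 s5=1 s8=1
  Δ1: clk:1→0
  (1Δ to stable)
t=10 Δ0: s6=0 s7=1 s4=1 s0=0 s2=1 clk=0 s1=1 s3=0 s5=1 s8=1
  Δ1: clk:0→1
  Δ2: s3:0→1, s5:1→0
  Δ3: s6:0→1, s1:1→0, s8:1→0
  Δ4: s6:1→0, s8:0→1
  Δ5: s8:1→0
  Δ6: s4:1→0
  (6Δ to stable)
t=11 Δ0: s6=0 s7=1 s4=0 s0=0 s2=1 clk=1 s1=0 s3=1 s5=0 s8=0
  Δ1: clk:1→0
  (1Δ to stable)
t=12 Δ0: s6=0 s7=1 s4=0 s0=0 s2=1 clk=0 s1=0 s3=1 s5=0 s8=0
  Δ1: clk:0→1
  Δ2: s3:1→0, s5:0→1
  Δ3: s6:0→1, s1:0→1, s8:0→1
  Δ4: s6:1→0, s4:0→1, s8:1→0
  Δ5: s8:0→1
  (5Δ to stable)
t=13 Δ0: s6=0 s7=1 s4=1 s0=0 s2=1 clk=1 s1=1 s3=0 s5=1 s8=1
  Δ1: clk:1→0
  (1Δ to stable)
t=14 Δ0: s6=0 s7=1 s4=1 s0=0 s2=1 clk=0 s1=1 s3=0 s5=1 s8=1
  Δ1: clk:0→1
  Δ2: s3:0→1, s5:1→0
  Δ3: s6:0→1, s1:1→0, s8:1→0
  Δ4: s6:1→0, s8:0→1
  Δ5: s8:1→0
  Δ6: s4:1→0
  (6Δ to stable)
t=15 Δ0: s6=0 s7=1 s4=0 s0=0 s2=1 clk=1 s1=0 s3=1 s5=0 s8=0
  Δ1: clk:1→0
  (1Δ to stable)
t=16 Δ0: s6=0 s7=1 s4=0 s0=0 s2=1 clk=0 s1=0 s3=1 s5=0 s8=0
  Δ1: clk:0→1
  Δ2: s3:1→0, s5:0→1
  Δ3: s6:0→1, s1:0→1, s8:0→1
  Δ4: s6:1→0, s4:0→1, s8:1→0
  Δ5: s8:0→1
  (5Δ to stable)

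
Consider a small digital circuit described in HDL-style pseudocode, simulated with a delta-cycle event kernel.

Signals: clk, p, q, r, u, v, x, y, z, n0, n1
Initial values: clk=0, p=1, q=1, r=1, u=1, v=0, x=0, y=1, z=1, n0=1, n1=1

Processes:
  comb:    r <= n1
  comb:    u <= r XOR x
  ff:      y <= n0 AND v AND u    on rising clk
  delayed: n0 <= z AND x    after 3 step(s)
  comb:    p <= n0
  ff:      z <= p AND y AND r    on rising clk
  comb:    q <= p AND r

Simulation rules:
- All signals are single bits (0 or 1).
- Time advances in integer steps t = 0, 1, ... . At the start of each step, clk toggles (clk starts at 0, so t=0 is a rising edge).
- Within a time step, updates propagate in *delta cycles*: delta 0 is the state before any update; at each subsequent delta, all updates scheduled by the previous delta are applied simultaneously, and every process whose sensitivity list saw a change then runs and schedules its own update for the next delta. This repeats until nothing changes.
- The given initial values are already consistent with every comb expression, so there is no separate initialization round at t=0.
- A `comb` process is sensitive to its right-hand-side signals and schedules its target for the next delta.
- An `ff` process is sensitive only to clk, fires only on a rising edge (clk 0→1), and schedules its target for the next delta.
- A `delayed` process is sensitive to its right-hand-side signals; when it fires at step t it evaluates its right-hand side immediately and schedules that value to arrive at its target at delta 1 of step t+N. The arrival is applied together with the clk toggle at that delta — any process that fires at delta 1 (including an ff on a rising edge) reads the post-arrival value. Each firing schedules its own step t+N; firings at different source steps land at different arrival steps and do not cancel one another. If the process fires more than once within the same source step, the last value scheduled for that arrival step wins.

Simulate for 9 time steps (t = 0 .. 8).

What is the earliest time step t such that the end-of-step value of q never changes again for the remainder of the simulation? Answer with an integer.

t=0 Δ0: n1=1 r=1 n0=1 p=1 z=1 v=0 q=1 y=1 u=1 x=0 clk=0
  Δ1: clk:0→1
  Δ2: y:1→0
  (2Δ to stable)
t=1 Δ0: n1=1 r=1 n0=1 p=1 z=1 v=0 q=1 y=0 u=1 x=0 clk=1
  Δ1: clk:1→0
  (1Δ to stable)
t=2 Δ0: n1=1 r=1 n0=1 p=1 z=1 v=0 q=1 y=0 u=1 x=0 clk=0
  Δ1: clk:0→1
  Δ2: z:1→0
  (2Δ to stable)
t=3 Δ0: n1=1 r=1 n0=1 p=1 z=0 v=0 q=1 y=0 u=1 x=0 clk=1
  Δ1: clk:1→0
  (1Δ to stable)
t=4 Δ0: n1=1 r=1 n0=1 p=1 z=0 v=0 q=1 y=0 u=1 x=0 clk=0
  Δ1: clk:0→1
  (1Δ to stable)
t=5 Δ0: n1=1 r=1 n0=1 p=1 z=0 v=0 q=1 y=0 u=1 x=0 clk=1
  Δ1: n0:1→0, clk:1→0
  Δ2: p:1→0
  Δ3: q:1→0
  (3Δ to stable)
t=6 Δ0: n1=1 r=1 n0=0 p=0 z=0 v=0 q=0 y=0 u=1 x=0 clk=0
  Δ1: clk:0→1
  (1Δ to stable)
t=7 Δ0: n1=1 r=1 n0=0 p=0 z=0 v=0 q=0 y=0 u=1 x=0 clk=1
  Δ1: clk:1→0
  (1Δ to stable)
t=8 Δ0: n1=1 r=1 n0=0 p=0 z=0 v=0 q=0 y=0 u=1 x=0 clk=0
  Δ1: clk:0→1
  (1Δ to stable)

5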